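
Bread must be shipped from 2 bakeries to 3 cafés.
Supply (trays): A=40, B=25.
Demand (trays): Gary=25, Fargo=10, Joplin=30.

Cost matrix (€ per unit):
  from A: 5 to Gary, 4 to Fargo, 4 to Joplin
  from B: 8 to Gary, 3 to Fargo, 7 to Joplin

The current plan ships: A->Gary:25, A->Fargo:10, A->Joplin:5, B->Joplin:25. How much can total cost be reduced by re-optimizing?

40

Current plan cost = 25·5 + 10·4 + 5·4 + 25·7 = €360.
Optimal plan:
  A–Gary: 25 × €5 = €125
  A–Joplin: 15 × €4 = €60
  B–Fargo: 10 × €3 = €30
  B–Joplin: 15 × €7 = €105
Optimal cost = €320.
Saving = 360 − 320 = €40.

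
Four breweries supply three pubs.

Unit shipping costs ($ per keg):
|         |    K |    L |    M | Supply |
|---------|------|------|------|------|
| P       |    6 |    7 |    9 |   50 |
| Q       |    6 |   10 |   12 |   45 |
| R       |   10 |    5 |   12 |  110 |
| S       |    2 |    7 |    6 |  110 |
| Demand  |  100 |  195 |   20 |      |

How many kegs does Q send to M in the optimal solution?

0

Optimal shipments:
  P to L: 50 × $7 = $350
  Q to K: 10 × $6 = $60
  Q to L: 35 × $10 = $350
  R to L: 110 × $5 = $550
  S to K: 90 × $2 = $180
  S to M: 20 × $6 = $120
Total cost = $1610.
The route Q→M is not used.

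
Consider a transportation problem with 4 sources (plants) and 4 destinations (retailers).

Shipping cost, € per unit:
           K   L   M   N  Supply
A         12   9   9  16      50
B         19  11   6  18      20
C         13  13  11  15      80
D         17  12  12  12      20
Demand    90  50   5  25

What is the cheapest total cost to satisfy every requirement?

One minimum-cost allocation:
  A->K: 15 units
  A->L: 35 units
  B->L: 15 units
  B->M: 5 units
  C->K: 75 units
  C->N: 5 units
  D->N: 20 units
Total cost = €1980.

1980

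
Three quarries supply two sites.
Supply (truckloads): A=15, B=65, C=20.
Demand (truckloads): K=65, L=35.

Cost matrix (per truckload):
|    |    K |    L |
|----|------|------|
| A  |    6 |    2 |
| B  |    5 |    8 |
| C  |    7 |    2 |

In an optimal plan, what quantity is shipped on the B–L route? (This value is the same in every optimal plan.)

0

Optimal shipments:
  A to L: 15 × 2 = 30
  B to K: 65 × 5 = 325
  C to L: 20 × 2 = 40
Total cost = 395.
The route B→L is not used.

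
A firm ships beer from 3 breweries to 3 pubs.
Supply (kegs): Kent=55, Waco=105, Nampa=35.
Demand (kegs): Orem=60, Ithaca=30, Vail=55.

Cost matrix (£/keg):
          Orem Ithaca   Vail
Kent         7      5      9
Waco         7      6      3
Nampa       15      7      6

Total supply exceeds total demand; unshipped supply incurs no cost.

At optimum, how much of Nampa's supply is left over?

Minimum-cost shipments:
  Kent→Orem: 10 × £7 = £70
  Kent→Ithaca: 30 × £5 = £150
  Waco→Orem: 50 × £7 = £350
  Waco→Vail: 55 × £3 = £165
Total cost = £735.
Nampa ships 0 of its 35, leaving 35.

35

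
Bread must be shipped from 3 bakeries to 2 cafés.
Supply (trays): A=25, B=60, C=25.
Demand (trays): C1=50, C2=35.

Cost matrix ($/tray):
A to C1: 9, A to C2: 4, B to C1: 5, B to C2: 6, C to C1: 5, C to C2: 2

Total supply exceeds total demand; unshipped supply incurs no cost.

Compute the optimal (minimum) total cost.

One minimum-cost allocation:
  A to C2: 10 × $4 = $40
  B to C1: 50 × $5 = $250
  C to C2: 25 × $2 = $50
Total = 40 + 250 + 50 = $340.
(Supply check: A ships 10; B ships 50; C ships 25.)

340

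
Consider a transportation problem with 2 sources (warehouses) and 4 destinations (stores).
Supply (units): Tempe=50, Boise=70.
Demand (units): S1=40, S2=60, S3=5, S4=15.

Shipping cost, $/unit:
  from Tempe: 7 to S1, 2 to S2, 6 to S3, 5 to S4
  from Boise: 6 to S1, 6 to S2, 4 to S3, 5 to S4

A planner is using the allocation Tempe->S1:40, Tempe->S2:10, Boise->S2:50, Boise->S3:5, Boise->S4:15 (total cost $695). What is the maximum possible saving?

200

Current plan cost = 40·7 + 10·2 + 50·6 + 5·4 + 15·5 = $695.
Optimal plan:
  Tempe–S2: 50 × $2 = $100
  Boise–S1: 40 × $6 = $240
  Boise–S2: 10 × $6 = $60
  Boise–S3: 5 × $4 = $20
  Boise–S4: 15 × $5 = $75
Optimal cost = $495.
Saving = 695 − 495 = $200.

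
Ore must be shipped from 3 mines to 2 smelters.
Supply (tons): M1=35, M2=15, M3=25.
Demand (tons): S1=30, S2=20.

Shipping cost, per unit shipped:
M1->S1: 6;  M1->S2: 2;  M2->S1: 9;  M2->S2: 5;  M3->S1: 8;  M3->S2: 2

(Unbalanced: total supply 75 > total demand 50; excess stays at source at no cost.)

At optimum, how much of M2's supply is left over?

15

An optimal plan:
  M1->S1: 30 × 6 = 180
  M1->S2: 5 × 2 = 10
  M3->S2: 15 × 2 = 30
Total cost = 220.
M2 ships 0 of its 15, leaving 15.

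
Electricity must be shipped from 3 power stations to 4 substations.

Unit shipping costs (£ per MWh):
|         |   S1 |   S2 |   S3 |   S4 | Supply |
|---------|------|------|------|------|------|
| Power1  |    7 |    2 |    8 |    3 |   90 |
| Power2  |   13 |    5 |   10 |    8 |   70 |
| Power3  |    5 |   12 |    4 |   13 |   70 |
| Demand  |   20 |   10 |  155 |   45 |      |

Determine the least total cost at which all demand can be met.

An optimal shipping plan:
  Power1->S1: 20 MWh
  Power1->S2: 10 MWh
  Power1->S3: 15 MWh
  Power1->S4: 45 MWh
  Power2->S3: 70 MWh
  Power3->S3: 70 MWh
Total cost = £1395.
(Supply check: Power1 ships 90; Power2 ships 70; Power3 ships 70.)

1395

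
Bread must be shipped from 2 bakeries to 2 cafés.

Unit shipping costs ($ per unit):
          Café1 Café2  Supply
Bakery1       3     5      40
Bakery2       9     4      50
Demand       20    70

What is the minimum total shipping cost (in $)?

An optimal shipping plan:
  Bakery1->Café1: 20 × $3 = $60
  Bakery1->Café2: 20 × $5 = $100
  Bakery2->Café2: 50 × $4 = $200
Total = 60 + 100 + 200 = $360.
(Supply check: Bakery1 ships 40; Bakery2 ships 50.)

360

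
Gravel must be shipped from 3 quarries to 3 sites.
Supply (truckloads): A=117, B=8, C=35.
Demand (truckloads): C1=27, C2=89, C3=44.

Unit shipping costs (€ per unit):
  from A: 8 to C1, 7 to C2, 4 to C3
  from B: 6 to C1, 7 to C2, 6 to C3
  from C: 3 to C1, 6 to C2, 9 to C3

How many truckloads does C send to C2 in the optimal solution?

8

Optimal shipments:
  A->C2: 73 × €7 = €511
  A->C3: 44 × €4 = €176
  B->C2: 8 × €7 = €56
  C->C1: 27 × €3 = €81
  C->C2: 8 × €6 = €48
Total cost = €872.
So C→C2 carries 8 truckloads.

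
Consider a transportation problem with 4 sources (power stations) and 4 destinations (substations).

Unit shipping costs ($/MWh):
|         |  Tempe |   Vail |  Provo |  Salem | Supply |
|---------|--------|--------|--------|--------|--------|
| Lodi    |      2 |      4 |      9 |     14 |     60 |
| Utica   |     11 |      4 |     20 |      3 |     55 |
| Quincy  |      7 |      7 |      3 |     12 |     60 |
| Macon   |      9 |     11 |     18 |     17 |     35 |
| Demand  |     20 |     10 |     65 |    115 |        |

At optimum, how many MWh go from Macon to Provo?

0

The minimum-cost plan:
  Lodi->Tempe: 20 × $2 = $40
  Lodi->Vail: 10 × $4 = $40
  Lodi->Provo: 5 × $9 = $45
  Lodi->Salem: 25 × $14 = $350
  Utica->Salem: 55 × $3 = $165
  Quincy->Provo: 60 × $3 = $180
  Macon->Salem: 35 × $17 = $595
Total cost = $1415.
The route Macon→Provo is not used.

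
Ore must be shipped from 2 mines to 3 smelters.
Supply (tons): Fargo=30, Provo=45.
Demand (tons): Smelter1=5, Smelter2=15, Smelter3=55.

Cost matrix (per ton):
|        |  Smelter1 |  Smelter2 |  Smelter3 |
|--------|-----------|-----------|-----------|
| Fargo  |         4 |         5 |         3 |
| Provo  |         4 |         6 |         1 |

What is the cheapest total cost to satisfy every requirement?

One minimum-cost allocation:
  Fargo->Smelter1: 5 tons
  Fargo->Smelter2: 15 tons
  Fargo->Smelter3: 10 tons
  Provo->Smelter3: 45 tons
Total cost = 170.

170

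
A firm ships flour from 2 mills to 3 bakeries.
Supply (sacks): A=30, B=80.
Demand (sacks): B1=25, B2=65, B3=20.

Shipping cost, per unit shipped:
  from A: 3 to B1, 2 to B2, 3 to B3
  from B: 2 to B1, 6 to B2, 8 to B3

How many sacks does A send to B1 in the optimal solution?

0

Optimal shipments:
  A–B2: 10 × 2 = 20
  A–B3: 20 × 3 = 60
  B–B1: 25 × 2 = 50
  B–B2: 55 × 6 = 330
Total cost = 460.
The route A→B1 is not used.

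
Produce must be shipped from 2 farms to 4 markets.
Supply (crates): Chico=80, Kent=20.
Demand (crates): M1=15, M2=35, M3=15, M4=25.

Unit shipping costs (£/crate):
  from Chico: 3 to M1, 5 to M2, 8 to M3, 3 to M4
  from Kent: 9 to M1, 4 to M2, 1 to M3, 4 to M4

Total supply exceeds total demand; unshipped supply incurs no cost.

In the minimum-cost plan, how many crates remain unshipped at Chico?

10

An optimal plan:
  Chico->M1: 15 × £3 = £45
  Chico->M2: 30 × £5 = £150
  Chico->M4: 25 × £3 = £75
  Kent->M2: 5 × £4 = £20
  Kent->M3: 15 × £1 = £15
Total cost = £305.
Chico ships 70 of its 80, leaving 10.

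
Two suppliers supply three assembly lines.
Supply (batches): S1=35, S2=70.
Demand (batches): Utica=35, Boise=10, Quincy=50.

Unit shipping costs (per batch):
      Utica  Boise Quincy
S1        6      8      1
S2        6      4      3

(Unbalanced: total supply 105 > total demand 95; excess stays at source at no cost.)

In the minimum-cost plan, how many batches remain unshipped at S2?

10

Minimum-cost shipments:
  S1–Quincy: 35 × 1 = 35
  S2–Utica: 35 × 6 = 210
  S2–Boise: 10 × 4 = 40
  S2–Quincy: 15 × 3 = 45
Total cost = 330.
S2 ships 60 of its 70, leaving 10.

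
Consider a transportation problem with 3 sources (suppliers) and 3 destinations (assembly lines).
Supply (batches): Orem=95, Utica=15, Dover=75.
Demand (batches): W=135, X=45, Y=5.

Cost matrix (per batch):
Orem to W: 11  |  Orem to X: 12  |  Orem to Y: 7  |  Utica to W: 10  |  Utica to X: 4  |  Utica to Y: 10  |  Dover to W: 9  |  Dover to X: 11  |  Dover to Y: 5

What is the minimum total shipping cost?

Optimal allocation:
  Orem to W: 60 × 11 = 660
  Orem to X: 30 × 12 = 360
  Orem to Y: 5 × 7 = 35
  Utica to X: 15 × 4 = 60
  Dover to W: 75 × 9 = 675
Total = 660 + 360 + 35 + 60 + 675 = 1790.
(Supply check: Orem ships 95; Utica ships 15; Dover ships 75.)

1790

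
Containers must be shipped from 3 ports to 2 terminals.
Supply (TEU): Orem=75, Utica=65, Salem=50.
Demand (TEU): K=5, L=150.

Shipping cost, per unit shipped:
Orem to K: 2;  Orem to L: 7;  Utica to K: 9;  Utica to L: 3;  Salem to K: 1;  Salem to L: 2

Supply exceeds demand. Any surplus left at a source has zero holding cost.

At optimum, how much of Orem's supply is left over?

An optimal plan:
  Orem to K: 5 TEU
  Orem to L: 35 TEU
  Utica to L: 65 TEU
  Salem to L: 50 TEU
Total cost = 550.
Orem ships 40 of its 75, leaving 35.

35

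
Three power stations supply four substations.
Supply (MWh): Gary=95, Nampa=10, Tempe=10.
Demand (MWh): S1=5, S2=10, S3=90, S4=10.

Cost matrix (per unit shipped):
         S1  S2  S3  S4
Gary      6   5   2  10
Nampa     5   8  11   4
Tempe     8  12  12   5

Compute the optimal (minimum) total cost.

A cheapest plan:
  Gary–S2: 5 × 5 = 25
  Gary–S3: 90 × 2 = 180
  Nampa–S1: 5 × 5 = 25
  Nampa–S2: 5 × 8 = 40
  Tempe–S4: 10 × 5 = 50
Total = 25 + 180 + 25 + 40 + 50 = 320.

320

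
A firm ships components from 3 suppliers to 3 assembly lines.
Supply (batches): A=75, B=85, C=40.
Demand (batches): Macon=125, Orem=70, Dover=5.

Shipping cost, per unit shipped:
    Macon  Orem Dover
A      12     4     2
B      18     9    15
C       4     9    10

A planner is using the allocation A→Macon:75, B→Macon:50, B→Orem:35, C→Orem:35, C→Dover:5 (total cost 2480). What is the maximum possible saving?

570

Current plan cost = 75·12 + 50·18 + 35·9 + 35·9 + 5·10 = 2480.
Optimal plan:
  A to Macon: 70 batches
  A to Dover: 5 batches
  B to Macon: 15 batches
  B to Orem: 70 batches
  C to Macon: 40 batches
Optimal cost = 1910.
Saving = 2480 − 1910 = 570.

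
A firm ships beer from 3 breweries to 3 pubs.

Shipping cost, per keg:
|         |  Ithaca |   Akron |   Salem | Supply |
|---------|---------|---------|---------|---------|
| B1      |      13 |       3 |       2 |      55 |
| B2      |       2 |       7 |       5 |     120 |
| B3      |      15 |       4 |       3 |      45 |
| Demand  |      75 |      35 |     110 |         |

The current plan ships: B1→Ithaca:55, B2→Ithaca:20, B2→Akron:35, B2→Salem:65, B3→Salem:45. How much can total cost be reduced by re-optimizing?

Current plan cost = 55·13 + 20·2 + 35·7 + 65·5 + 45·3 = 1460.
Optimal plan:
  B1→Salem: 55 × 2 = 110
  B2→Ithaca: 75 × 2 = 150
  B2→Salem: 45 × 5 = 225
  B3→Akron: 35 × 4 = 140
  B3→Salem: 10 × 3 = 30
Optimal cost = 655.
Saving = 1460 − 655 = 805.

805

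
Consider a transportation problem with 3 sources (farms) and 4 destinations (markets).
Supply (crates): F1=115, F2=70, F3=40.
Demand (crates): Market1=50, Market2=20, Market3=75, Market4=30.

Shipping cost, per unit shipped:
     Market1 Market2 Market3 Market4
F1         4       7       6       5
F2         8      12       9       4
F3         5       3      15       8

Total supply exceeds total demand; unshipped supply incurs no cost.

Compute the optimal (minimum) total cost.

Optimal allocation:
  F1->Market1: 40 × 4 = 160
  F1->Market3: 75 × 6 = 450
  F2->Market4: 30 × 4 = 120
  F3->Market1: 10 × 5 = 50
  F3->Market2: 20 × 3 = 60
Total = 160 + 450 + 120 + 50 + 60 = 840.
(Supply check: F1 ships 115; F2 ships 30; F3 ships 30.)

840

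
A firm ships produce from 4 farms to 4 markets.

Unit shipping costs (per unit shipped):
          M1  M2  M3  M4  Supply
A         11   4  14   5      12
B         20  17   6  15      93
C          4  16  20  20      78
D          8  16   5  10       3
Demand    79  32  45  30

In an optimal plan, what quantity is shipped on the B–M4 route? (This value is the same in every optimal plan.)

The minimum-cost plan:
  A–M2: 12 × 4 = 48
  B–M2: 20 × 17 = 340
  B–M3: 45 × 6 = 270
  B–M4: 28 × 15 = 420
  C–M1: 78 × 4 = 312
  D–M1: 1 × 8 = 8
  D–M4: 2 × 10 = 20
Total cost = 1418.
So B→M4 carries 28 crates.

28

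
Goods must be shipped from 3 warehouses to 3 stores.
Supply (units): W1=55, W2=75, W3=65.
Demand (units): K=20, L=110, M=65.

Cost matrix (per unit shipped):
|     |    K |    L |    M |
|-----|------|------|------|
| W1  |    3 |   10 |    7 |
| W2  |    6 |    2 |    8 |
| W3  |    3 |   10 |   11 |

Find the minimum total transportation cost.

1055

A cheapest plan:
  W1 to M: 55 × 7 = 385
  W2 to L: 75 × 2 = 150
  W3 to K: 20 × 3 = 60
  W3 to L: 35 × 10 = 350
  W3 to M: 10 × 11 = 110
Total = 385 + 150 + 60 + 350 + 110 = 1055.
(Supply check: W1 ships 55; W2 ships 75; W3 ships 65.)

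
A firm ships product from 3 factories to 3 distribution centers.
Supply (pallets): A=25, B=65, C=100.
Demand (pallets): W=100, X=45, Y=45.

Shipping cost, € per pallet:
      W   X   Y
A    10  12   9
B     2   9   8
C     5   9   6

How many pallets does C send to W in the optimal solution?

35

The minimum-cost plan:
  A–Y: 25 × €9 = €225
  B–W: 65 × €2 = €130
  C–W: 35 × €5 = €175
  C–X: 45 × €9 = €405
  C–Y: 20 × €6 = €120
Total cost = €1055.
So C→W carries 35 pallets.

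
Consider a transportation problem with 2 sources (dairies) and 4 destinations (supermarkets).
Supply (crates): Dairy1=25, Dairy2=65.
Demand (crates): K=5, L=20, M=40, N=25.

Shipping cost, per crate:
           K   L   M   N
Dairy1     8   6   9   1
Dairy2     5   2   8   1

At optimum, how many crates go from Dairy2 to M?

Solving gives:
  Dairy1->N: 25 × 1 = 25
  Dairy2->K: 5 × 5 = 25
  Dairy2->L: 20 × 2 = 40
  Dairy2->M: 40 × 8 = 320
Total cost = 410.
So Dairy2→M carries 40 crates.

40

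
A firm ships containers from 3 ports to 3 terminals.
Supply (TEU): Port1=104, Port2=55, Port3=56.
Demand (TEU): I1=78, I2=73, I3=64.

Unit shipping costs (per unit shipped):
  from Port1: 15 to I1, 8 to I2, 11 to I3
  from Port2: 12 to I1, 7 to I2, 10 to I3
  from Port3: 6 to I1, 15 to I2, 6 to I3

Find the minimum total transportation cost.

1855

One minimum-cost allocation:
  Port1 to I2: 40 × 8 = 320
  Port1 to I3: 64 × 11 = 704
  Port2 to I1: 22 × 12 = 264
  Port2 to I2: 33 × 7 = 231
  Port3 to I1: 56 × 6 = 336
Total = 320 + 704 + 264 + 231 + 336 = 1855.
(Supply check: Port1 ships 104; Port2 ships 55; Port3 ships 56.)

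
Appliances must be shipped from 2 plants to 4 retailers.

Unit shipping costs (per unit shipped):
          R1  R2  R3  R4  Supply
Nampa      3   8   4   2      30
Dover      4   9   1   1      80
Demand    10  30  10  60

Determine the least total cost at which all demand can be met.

An optimal shipping plan:
  Nampa->R1: 10 × 3 = 30
  Nampa->R2: 20 × 8 = 160
  Dover->R2: 10 × 9 = 90
  Dover->R3: 10 × 1 = 10
  Dover->R4: 60 × 1 = 60
Total = 30 + 160 + 90 + 10 + 60 = 350.
(Supply check: Nampa ships 30; Dover ships 80.)

350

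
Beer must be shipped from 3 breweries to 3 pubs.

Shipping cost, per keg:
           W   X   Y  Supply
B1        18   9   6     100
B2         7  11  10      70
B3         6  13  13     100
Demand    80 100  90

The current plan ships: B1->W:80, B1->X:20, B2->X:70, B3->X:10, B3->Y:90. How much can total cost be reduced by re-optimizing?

Current plan cost = 80·18 + 20·9 + 70·11 + 10·13 + 90·13 = 3690.
Optimal plan:
  B1 to X: 10 × 9 = 90
  B1 to Y: 90 × 6 = 540
  B2 to X: 70 × 11 = 770
  B3 to W: 80 × 6 = 480
  B3 to X: 20 × 13 = 260
Optimal cost = 2140.
Saving = 3690 − 2140 = 1550.

1550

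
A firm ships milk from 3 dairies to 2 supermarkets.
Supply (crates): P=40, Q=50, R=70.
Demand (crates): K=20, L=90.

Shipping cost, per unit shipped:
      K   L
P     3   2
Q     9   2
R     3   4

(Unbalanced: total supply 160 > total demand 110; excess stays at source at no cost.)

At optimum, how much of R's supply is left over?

An optimal plan:
  P->L: 40 crates
  Q->L: 50 crates
  R->K: 20 crates
Total cost = 240.
R ships 20 of its 70, leaving 50.

50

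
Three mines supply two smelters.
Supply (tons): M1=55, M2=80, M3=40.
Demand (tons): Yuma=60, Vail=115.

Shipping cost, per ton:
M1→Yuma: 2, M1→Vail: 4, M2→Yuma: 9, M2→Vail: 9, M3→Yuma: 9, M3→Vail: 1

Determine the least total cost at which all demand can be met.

One minimum-cost allocation:
  M1->Yuma: 55 × 2 = 110
  M2->Yuma: 5 × 9 = 45
  M2->Vail: 75 × 9 = 675
  M3->Vail: 40 × 1 = 40
Total = 110 + 45 + 675 + 40 = 870.
(Supply check: M1 ships 55; M2 ships 80; M3 ships 40.)

870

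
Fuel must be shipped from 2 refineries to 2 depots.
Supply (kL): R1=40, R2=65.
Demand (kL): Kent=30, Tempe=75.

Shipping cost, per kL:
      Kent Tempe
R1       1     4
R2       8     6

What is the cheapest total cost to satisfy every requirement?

One minimum-cost allocation:
  R1→Kent: 30 × 1 = 30
  R1→Tempe: 10 × 4 = 40
  R2→Tempe: 65 × 6 = 390
Total = 30 + 40 + 390 = 460.

460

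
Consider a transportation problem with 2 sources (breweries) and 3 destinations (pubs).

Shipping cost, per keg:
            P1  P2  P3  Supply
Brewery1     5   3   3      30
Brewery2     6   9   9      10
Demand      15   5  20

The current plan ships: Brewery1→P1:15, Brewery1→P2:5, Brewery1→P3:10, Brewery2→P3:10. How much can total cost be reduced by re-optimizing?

50

Current plan cost = 15·5 + 5·3 + 10·3 + 10·9 = 210.
Optimal plan:
  Brewery1–P1: 5 × 5 = 25
  Brewery1–P2: 5 × 3 = 15
  Brewery1–P3: 20 × 3 = 60
  Brewery2–P1: 10 × 6 = 60
Optimal cost = 160.
Saving = 210 − 160 = 50.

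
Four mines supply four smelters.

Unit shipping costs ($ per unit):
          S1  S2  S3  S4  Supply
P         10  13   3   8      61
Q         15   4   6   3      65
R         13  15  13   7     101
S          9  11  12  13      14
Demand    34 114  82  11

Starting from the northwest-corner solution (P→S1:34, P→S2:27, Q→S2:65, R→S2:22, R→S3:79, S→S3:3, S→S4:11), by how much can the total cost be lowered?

573

Current plan cost = 34·10 + 27·13 + 65·4 + 22·15 + 79·13 + 3·12 + 11·13 = $2487.
Optimal plan:
  P→S3: 61 tons
  Q→S2: 65 tons
  R→S1: 34 tons
  R→S2: 35 tons
  R→S3: 21 tons
  R→S4: 11 tons
  S→S2: 14 tons
Optimal cost = $1914.
Saving = 2487 − 1914 = $573.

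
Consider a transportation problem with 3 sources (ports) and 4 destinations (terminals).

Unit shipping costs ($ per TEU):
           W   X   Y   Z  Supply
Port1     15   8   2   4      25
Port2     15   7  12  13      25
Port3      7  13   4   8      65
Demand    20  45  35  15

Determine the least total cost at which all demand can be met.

715

One minimum-cost allocation:
  Port1→X: 20 TEU
  Port1→Z: 5 TEU
  Port2→X: 25 TEU
  Port3→W: 20 TEU
  Port3→Y: 35 TEU
  Port3→Z: 10 TEU
Total cost = $715.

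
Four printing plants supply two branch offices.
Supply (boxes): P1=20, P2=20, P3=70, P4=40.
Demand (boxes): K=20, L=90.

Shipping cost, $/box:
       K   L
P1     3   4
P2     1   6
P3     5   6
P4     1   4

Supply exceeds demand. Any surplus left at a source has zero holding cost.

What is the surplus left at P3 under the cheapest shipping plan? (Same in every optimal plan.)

An optimal plan:
  P1→L: 20 × $4 = $80
  P2→K: 20 × $1 = $20
  P3→L: 30 × $6 = $180
  P4→L: 40 × $4 = $160
Total cost = $440.
P3 ships 30 of its 70, leaving 40.

40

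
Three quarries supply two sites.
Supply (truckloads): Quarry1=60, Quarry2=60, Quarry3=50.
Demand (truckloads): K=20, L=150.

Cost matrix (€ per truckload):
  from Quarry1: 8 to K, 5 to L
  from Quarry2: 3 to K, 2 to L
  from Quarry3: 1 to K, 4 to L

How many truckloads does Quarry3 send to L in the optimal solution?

30

The minimum-cost plan:
  Quarry1→L: 60 × €5 = €300
  Quarry2→L: 60 × €2 = €120
  Quarry3→K: 20 × €1 = €20
  Quarry3→L: 30 × €4 = €120
Total cost = €560.
So Quarry3→L carries 30 truckloads.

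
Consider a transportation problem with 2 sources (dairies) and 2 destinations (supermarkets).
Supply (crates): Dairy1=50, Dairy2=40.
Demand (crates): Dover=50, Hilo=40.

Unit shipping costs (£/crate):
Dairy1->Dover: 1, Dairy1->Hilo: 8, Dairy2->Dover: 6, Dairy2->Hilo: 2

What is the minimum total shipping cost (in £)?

A cheapest plan:
  Dairy1–Dover: 50 × £1 = £50
  Dairy2–Hilo: 40 × £2 = £80
Total = 50 + 80 = £130.
(Supply check: Dairy1 ships 50; Dairy2 ships 40.)

130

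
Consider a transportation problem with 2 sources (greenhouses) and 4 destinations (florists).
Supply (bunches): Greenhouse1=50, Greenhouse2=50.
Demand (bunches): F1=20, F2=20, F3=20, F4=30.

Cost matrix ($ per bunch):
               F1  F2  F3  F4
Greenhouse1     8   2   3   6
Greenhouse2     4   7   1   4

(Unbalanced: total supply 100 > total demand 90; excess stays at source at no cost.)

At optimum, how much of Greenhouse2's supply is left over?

Minimum-cost shipments:
  Greenhouse1->F2: 20 × $2 = $40
  Greenhouse1->F3: 20 × $3 = $60
  Greenhouse2->F1: 20 × $4 = $80
  Greenhouse2->F4: 30 × $4 = $120
Total cost = $300.
Greenhouse2 ships 50 of its 50, leaving 0.

0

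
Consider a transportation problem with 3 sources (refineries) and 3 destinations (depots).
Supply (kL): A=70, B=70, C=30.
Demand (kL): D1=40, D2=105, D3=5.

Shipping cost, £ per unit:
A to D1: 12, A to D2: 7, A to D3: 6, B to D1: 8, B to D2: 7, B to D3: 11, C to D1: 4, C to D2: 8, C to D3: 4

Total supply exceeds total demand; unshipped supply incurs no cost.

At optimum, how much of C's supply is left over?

0

An optimal plan:
  A to D2: 65 × £7 = £455
  A to D3: 5 × £6 = £30
  B to D1: 10 × £8 = £80
  B to D2: 40 × £7 = £280
  C to D1: 30 × £4 = £120
Total cost = £965.
C ships 30 of its 30, leaving 0.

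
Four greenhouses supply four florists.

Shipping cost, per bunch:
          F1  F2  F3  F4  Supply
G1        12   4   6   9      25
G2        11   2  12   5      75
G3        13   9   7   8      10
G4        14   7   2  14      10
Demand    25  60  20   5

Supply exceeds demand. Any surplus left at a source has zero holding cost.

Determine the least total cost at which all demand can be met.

A cheapest plan:
  G1 to F1: 15 × 12 = 180
  G1 to F3: 10 × 6 = 60
  G2 to F1: 10 × 11 = 110
  G2 to F2: 60 × 2 = 120
  G2 to F4: 5 × 5 = 25
  G4 to F3: 10 × 2 = 20
Total = 180 + 60 + 110 + 120 + 25 + 20 = 515.
(Supply check: G1 ships 25; G2 ships 75; G3 ships 0; G4 ships 10.)

515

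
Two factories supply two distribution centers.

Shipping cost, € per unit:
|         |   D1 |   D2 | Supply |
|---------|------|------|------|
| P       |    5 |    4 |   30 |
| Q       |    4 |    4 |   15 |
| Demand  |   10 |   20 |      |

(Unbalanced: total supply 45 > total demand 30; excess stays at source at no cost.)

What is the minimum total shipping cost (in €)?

One minimum-cost allocation:
  P to D2: 15 pallets
  Q to D1: 10 pallets
  Q to D2: 5 pallets
Total cost = €120.

120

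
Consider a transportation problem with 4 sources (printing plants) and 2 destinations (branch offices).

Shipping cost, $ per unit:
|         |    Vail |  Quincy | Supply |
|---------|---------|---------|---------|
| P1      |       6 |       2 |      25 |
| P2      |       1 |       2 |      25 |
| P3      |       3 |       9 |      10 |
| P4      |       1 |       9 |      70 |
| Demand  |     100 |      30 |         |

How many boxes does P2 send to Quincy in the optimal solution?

Optimal shipments:
  P1–Quincy: 25 × $2 = $50
  P2–Vail: 20 × $1 = $20
  P2–Quincy: 5 × $2 = $10
  P3–Vail: 10 × $3 = $30
  P4–Vail: 70 × $1 = $70
Total cost = $180.
So P2→Quincy carries 5 boxes.

5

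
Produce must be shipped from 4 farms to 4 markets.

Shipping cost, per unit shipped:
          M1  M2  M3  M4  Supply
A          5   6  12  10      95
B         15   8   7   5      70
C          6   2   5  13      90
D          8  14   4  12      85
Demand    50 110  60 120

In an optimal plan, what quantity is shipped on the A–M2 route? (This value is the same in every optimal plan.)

20

The minimum-cost plan:
  A→M1: 50 × 5 = 250
  A→M2: 20 × 6 = 120
  A→M4: 25 × 10 = 250
  B→M4: 70 × 5 = 350
  C→M2: 90 × 2 = 180
  D→M3: 60 × 4 = 240
  D→M4: 25 × 12 = 300
Total cost = 1690.
So A→M2 carries 20 crates.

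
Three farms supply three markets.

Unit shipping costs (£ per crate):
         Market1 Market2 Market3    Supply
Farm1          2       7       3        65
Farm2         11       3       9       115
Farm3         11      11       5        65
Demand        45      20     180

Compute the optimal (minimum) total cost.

1390

A cheapest plan:
  Farm1→Market1: 45 × £2 = £90
  Farm1→Market3: 20 × £3 = £60
  Farm2→Market2: 20 × £3 = £60
  Farm2→Market3: 95 × £9 = £855
  Farm3→Market3: 65 × £5 = £325
Total = 90 + 60 + 60 + 855 + 325 = £1390.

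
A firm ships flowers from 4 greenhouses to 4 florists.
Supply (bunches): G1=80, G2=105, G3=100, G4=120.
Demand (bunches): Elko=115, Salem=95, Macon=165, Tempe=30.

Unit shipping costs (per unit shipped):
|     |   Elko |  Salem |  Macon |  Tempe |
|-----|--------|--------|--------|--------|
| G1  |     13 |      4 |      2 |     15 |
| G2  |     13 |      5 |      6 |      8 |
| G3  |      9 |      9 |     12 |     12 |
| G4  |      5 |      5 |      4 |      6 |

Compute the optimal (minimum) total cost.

2150

Optimal allocation:
  G1–Macon: 80 × 2 = 160
  G2–Salem: 95 × 5 = 475
  G2–Tempe: 10 × 8 = 80
  G3–Elko: 100 × 9 = 900
  G4–Elko: 15 × 5 = 75
  G4–Macon: 85 × 4 = 340
  G4–Tempe: 20 × 6 = 120
Total = 160 + 475 + 80 + 900 + 75 + 340 + 120 = 2150.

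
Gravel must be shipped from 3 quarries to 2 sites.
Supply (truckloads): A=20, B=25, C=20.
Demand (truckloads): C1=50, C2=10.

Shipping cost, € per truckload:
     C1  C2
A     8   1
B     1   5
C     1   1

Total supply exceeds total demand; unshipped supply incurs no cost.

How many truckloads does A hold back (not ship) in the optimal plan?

Minimum-cost shipments:
  A–C1: 5 × €8 = €40
  A–C2: 10 × €1 = €10
  B–C1: 25 × €1 = €25
  C–C1: 20 × €1 = €20
Total cost = €95.
A ships 15 of its 20, leaving 5.

5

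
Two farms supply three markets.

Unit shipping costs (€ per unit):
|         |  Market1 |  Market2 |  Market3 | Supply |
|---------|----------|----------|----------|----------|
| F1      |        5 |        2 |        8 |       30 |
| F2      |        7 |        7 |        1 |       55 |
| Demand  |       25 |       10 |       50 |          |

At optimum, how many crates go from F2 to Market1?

5

The minimum-cost plan:
  F1→Market1: 20 × €5 = €100
  F1→Market2: 10 × €2 = €20
  F2→Market1: 5 × €7 = €35
  F2→Market3: 50 × €1 = €50
Total cost = €205.
So F2→Market1 carries 5 crates.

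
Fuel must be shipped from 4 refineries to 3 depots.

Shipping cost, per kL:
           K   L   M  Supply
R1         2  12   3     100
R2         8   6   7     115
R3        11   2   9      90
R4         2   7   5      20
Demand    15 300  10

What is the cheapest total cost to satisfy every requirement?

1970

An optimal shipping plan:
  R1→K: 15 × 2 = 30
  R1→L: 75 × 12 = 900
  R1→M: 10 × 3 = 30
  R2→L: 115 × 6 = 690
  R3→L: 90 × 2 = 180
  R4→L: 20 × 7 = 140
Total = 30 + 900 + 30 + 690 + 180 + 140 = 1970.
(Supply check: R1 ships 100; R2 ships 115; R3 ships 90; R4 ships 20.)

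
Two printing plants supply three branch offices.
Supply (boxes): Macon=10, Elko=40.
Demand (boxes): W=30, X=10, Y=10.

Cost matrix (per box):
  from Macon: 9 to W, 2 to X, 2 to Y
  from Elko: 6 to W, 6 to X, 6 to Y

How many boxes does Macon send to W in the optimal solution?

Solving gives:
  Macon to X: 10 × 2 = 20
  Elko to W: 30 × 6 = 180
  Elko to Y: 10 × 6 = 60
Total cost = 260.
The route Macon→W is not used.

0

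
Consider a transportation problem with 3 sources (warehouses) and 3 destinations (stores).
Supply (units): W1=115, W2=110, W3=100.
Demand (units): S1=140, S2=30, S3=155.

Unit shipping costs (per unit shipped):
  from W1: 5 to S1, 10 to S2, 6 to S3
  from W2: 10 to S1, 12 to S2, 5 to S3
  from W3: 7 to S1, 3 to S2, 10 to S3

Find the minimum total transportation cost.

A cheapest plan:
  W1->S1: 70 × 5 = 350
  W1->S3: 45 × 6 = 270
  W2->S3: 110 × 5 = 550
  W3->S1: 70 × 7 = 490
  W3->S2: 30 × 3 = 90
Total = 350 + 270 + 550 + 490 + 90 = 1750.
(Supply check: W1 ships 115; W2 ships 110; W3 ships 100.)

1750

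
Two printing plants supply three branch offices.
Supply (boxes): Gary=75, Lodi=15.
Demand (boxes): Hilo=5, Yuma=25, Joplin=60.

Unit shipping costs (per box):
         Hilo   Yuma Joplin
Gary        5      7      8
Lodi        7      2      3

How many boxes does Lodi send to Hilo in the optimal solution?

Solving gives:
  Gary→Hilo: 5 boxes
  Gary→Yuma: 25 boxes
  Gary→Joplin: 45 boxes
  Lodi→Joplin: 15 boxes
Total cost = 605.
The route Lodi→Hilo is not used.

0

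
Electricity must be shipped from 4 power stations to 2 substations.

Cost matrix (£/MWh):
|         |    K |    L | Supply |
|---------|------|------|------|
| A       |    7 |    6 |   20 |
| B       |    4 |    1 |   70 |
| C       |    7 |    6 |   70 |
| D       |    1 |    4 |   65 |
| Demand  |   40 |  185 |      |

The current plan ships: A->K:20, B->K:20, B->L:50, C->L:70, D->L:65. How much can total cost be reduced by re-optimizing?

Current plan cost = 20·7 + 20·4 + 50·1 + 70·6 + 65·4 = £950.
Optimal plan:
  A->L: 20 MWh
  B->L: 70 MWh
  C->L: 70 MWh
  D->K: 40 MWh
  D->L: 25 MWh
Optimal cost = £750.
Saving = 950 − 750 = £200.

200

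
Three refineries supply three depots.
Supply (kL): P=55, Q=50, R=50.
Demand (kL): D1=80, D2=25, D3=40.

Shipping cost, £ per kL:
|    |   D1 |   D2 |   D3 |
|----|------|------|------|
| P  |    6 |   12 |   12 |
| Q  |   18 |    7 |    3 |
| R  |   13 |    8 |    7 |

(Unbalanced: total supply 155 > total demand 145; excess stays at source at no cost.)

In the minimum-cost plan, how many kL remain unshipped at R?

Minimum-cost shipments:
  P–D1: 55 × £6 = £330
  Q–D2: 10 × £7 = £70
  Q–D3: 40 × £3 = £120
  R–D1: 25 × £13 = £325
  R–D2: 15 × £8 = £120
Total cost = £965.
R ships 40 of its 50, leaving 10.

10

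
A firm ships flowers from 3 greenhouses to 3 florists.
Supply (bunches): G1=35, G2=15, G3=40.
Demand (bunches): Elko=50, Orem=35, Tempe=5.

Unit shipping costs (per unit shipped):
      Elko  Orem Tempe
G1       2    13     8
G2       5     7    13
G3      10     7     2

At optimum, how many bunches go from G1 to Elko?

35

Optimal shipments:
  G1 to Elko: 35 × 2 = 70
  G2 to Elko: 15 × 5 = 75
  G3 to Orem: 35 × 7 = 245
  G3 to Tempe: 5 × 2 = 10
Total cost = 400.
So G1→Elko carries 35 bunches.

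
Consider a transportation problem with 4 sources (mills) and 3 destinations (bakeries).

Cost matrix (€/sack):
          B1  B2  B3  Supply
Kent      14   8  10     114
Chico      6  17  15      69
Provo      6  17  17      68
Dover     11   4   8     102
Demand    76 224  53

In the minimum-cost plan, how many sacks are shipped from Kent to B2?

Optimal shipments:
  Kent to B2: 114 × €8 = €912
  Chico to B1: 8 × €6 = €48
  Chico to B2: 8 × €17 = €136
  Chico to B3: 53 × €15 = €795
  Provo to B1: 68 × €6 = €408
  Dover to B2: 102 × €4 = €408
Total cost = €2707.
So Kent→B2 carries 114 sacks.

114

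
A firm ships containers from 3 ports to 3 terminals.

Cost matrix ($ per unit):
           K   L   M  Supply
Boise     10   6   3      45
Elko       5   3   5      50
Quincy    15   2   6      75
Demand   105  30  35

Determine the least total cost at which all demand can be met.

1120

A cheapest plan:
  Boise–K: 45 × $10 = $450
  Elko–K: 50 × $5 = $250
  Quincy–K: 10 × $15 = $150
  Quincy–L: 30 × $2 = $60
  Quincy–M: 35 × $6 = $210
Total = 450 + 250 + 150 + 60 + 210 = $1120.
(Supply check: Boise ships 45; Elko ships 50; Quincy ships 75.)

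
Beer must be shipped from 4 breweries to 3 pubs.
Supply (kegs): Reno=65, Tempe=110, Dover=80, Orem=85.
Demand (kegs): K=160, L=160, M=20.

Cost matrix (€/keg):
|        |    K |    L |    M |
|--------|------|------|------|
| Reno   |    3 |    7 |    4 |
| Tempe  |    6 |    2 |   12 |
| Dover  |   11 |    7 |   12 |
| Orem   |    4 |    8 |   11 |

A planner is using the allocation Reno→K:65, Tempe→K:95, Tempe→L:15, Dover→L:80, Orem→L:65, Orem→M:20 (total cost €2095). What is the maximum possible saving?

640

Current plan cost = 65·3 + 95·6 + 15·2 + 80·7 + 65·8 + 20·11 = €2095.
Optimal plan:
  Reno->K: 45 × €3 = €135
  Reno->M: 20 × €4 = €80
  Tempe->L: 110 × €2 = €220
  Dover->K: 30 × €11 = €330
  Dover->L: 50 × €7 = €350
  Orem->K: 85 × €4 = €340
Optimal cost = €1455.
Saving = 2095 − 1455 = €640.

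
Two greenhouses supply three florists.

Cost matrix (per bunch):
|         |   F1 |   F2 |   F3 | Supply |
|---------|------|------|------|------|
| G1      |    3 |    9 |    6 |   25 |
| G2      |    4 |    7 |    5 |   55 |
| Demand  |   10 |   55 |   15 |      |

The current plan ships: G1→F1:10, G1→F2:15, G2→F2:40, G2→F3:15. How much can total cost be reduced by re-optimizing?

15

Current plan cost = 10·3 + 15·9 + 40·7 + 15·5 = 520.
Optimal plan:
  G1→F1: 10 × 3 = 30
  G1→F3: 15 × 6 = 90
  G2→F2: 55 × 7 = 385
Optimal cost = 505.
Saving = 520 − 505 = 15.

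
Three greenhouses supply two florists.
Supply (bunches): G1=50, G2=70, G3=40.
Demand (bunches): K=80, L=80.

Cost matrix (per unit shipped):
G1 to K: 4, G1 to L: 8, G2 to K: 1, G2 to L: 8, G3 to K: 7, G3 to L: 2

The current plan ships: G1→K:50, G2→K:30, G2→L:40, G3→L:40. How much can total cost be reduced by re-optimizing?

120

Current plan cost = 50·4 + 30·1 + 40·8 + 40·2 = 630.
Optimal plan:
  G1–K: 10 × 4 = 40
  G1–L: 40 × 8 = 320
  G2–K: 70 × 1 = 70
  G3–L: 40 × 2 = 80
Optimal cost = 510.
Saving = 630 − 510 = 120.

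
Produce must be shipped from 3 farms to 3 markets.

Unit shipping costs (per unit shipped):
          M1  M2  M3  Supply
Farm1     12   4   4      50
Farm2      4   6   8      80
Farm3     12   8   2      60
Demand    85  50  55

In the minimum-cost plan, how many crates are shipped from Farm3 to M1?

5

Solving gives:
  Farm1 to M2: 50 × 4 = 200
  Farm2 to M1: 80 × 4 = 320
  Farm3 to M1: 5 × 12 = 60
  Farm3 to M3: 55 × 2 = 110
Total cost = 690.
So Farm3→M1 carries 5 crates.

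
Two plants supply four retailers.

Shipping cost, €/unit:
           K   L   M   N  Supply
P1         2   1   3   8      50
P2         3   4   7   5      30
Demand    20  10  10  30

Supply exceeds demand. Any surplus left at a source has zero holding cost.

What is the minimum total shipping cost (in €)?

Optimal allocation:
  P1 to K: 20 units
  P1 to L: 10 units
  P1 to M: 10 units
  P2 to N: 30 units
Total cost = €230.

230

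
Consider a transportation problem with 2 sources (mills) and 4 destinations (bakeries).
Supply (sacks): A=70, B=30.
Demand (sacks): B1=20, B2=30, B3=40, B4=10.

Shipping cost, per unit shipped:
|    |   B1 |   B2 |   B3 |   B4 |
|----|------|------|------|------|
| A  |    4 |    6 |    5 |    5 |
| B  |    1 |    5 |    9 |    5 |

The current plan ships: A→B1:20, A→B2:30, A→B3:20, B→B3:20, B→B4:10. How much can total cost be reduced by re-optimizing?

150

Current plan cost = 20·4 + 30·6 + 20·5 + 20·9 + 10·5 = 590.
Optimal plan:
  A to B2: 20 × 6 = 120
  A to B3: 40 × 5 = 200
  A to B4: 10 × 5 = 50
  B to B1: 20 × 1 = 20
  B to B2: 10 × 5 = 50
Optimal cost = 440.
Saving = 590 − 440 = 150.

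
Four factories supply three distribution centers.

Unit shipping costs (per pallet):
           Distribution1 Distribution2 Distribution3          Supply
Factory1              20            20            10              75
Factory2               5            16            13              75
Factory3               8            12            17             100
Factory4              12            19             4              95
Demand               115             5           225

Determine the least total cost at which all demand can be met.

An optimal shipping plan:
  Factory1→Distribution3: 75 pallets
  Factory2→Distribution1: 20 pallets
  Factory2→Distribution3: 55 pallets
  Factory3→Distribution1: 95 pallets
  Factory3→Distribution2: 5 pallets
  Factory4→Distribution3: 95 pallets
Total cost = 2765.
(Supply check: Factory1 ships 75; Factory2 ships 75; Factory3 ships 100; Factory4 ships 95.)

2765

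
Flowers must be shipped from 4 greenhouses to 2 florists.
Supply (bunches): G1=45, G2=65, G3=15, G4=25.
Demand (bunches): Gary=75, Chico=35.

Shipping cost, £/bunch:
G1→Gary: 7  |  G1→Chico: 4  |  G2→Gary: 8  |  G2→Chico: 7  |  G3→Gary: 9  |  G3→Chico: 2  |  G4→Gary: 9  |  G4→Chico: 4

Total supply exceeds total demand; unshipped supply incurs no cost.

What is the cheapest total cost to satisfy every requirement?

An optimal shipping plan:
  G1 to Gary: 45 × £7 = £315
  G2 to Gary: 30 × £8 = £240
  G3 to Chico: 15 × £2 = £30
  G4 to Chico: 20 × £4 = £80
Total = 315 + 240 + 30 + 80 = £665.
(Supply check: G1 ships 45; G2 ships 30; G3 ships 15; G4 ships 20.)

665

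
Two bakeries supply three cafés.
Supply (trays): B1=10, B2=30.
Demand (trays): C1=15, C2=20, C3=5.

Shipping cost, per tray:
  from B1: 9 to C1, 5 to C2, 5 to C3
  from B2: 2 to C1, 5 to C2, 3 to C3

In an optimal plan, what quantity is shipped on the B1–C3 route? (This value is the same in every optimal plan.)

0

The minimum-cost plan:
  B1->C2: 10 trays
  B2->C1: 15 trays
  B2->C2: 10 trays
  B2->C3: 5 trays
Total cost = 145.
The route B1→C3 is not used.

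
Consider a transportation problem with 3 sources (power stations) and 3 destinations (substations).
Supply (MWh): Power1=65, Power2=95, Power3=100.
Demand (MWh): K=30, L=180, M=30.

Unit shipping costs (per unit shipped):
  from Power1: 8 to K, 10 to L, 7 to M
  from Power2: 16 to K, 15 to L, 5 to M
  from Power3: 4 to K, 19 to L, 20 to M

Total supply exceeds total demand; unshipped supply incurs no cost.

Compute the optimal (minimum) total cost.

One minimum-cost allocation:
  Power1 to L: 65 × 10 = 650
  Power2 to L: 65 × 15 = 975
  Power2 to M: 30 × 5 = 150
  Power3 to K: 30 × 4 = 120
  Power3 to L: 50 × 19 = 950
Total = 650 + 975 + 150 + 120 + 950 = 2845.
(Supply check: Power1 ships 65; Power2 ships 95; Power3 ships 80.)

2845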